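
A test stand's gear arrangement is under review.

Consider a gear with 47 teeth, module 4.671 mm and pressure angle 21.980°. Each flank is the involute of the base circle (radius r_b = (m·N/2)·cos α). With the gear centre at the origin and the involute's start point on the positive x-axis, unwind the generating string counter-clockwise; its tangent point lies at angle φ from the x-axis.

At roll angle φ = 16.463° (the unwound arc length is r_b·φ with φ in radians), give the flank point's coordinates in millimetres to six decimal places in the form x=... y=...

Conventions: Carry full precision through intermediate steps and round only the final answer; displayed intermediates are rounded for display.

x=105.905514 y=0.798275

topology: single-mesh involute geometry — m = 4.671, N = 47
pitch radius r_p = m·N/2 = 4.671·47/2 = 109.768500
base radius r_b = r_p·cos α = 109.768500·cos 21.980° = 101.789928
roll angle φ = 16.463° = 0.28733355 rad
x = r_b·(cos φ + φ·sin φ) = 105.905514
y = r_b·(sin φ − φ·cos φ) = 0.798275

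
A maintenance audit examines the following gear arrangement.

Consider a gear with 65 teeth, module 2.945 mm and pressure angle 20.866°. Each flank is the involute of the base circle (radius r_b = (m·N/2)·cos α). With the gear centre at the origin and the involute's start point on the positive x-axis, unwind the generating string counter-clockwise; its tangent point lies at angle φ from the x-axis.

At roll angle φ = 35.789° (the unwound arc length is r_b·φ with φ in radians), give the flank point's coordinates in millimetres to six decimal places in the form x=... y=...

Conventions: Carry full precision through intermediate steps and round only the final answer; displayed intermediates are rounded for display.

x=105.217436 y=6.985991

single-mesh involute tooth geometry (65T wheel at module 2.945)
pitch radius r_p = m·N/2 = 2.945·65/2 = 95.712500
base radius r_b = r_p·cos α = 95.712500·cos 20.866° = 89.435292
roll angle φ = 35.789° = 0.62463589 rad
x = r_b·(cos φ + φ·sin φ) = 105.217436
y = r_b·(sin φ − φ·cos φ) = 6.985991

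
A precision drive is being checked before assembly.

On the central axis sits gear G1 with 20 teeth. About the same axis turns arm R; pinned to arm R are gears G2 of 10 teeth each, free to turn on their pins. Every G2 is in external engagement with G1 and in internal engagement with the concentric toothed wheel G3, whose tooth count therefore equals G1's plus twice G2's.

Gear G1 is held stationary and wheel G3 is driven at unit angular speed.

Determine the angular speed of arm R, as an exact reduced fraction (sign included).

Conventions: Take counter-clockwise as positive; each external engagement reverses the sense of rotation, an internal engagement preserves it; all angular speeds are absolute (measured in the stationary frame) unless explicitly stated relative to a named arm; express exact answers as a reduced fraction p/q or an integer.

2/3

topology: planetary set — G1 20T / G2 10T / G3 40T, arm = carrier (Willis)
ring teeth: 20 + 2·10 = 40
20(ω_sun−ω_arm) = −40(ω_ring−ω_arm),  ω_sun = 0, ω_ring = 1
20(0−ω_arm) = −40(1−ω_arm)  ⇒  60·ω_arm = 40  ⇒  ω_arm = 2/3
exact speed ratio = 2/3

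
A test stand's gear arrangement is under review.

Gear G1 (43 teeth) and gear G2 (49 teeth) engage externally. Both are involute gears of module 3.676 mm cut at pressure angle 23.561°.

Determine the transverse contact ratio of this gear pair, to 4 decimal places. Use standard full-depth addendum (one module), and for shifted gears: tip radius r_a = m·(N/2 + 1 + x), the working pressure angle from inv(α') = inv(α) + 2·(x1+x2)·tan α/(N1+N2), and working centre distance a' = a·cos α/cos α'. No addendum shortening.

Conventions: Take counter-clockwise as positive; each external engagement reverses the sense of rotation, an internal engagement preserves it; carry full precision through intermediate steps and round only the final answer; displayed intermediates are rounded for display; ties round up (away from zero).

single-mesh involute tooth geometry (43T engaging 49T at module 3.676)
base radii: r_b1 = 72.445333, r_b2 = 82.553984
tip radii: r_a1 = 82.710000, r_a2 = 93.738000
no profile shift: α' = α, a' = a
action lengths: √(r_a1²−r_b1²) = 39.907617, √(r_a2²−r_b2²) = 44.403293
base pitch p_b = π·m·cos α = 10.585755
CR = (39.907617 + 44.403293 − 169.096000·sin 23.56100°)/10.585755 = 1.579385
contact ratio ≈ 1.5794

1.5794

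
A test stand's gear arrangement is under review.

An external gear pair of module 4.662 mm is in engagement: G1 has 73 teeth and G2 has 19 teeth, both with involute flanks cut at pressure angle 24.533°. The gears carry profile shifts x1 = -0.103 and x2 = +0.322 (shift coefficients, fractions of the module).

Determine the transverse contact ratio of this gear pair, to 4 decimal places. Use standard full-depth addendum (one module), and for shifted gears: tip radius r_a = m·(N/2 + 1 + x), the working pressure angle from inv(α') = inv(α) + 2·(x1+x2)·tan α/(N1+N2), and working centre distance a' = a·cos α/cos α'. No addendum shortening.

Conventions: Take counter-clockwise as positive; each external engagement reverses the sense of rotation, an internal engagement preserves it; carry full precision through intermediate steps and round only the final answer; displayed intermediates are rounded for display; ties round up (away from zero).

1.4351

topology: single-mesh involute geometry — m = 4.662, 73T/19T pair
base radii: r_b1 = 154.801071, r_b2 = 40.290690
tip radii: r_a1 = 174.344814, r_a2 = 50.452164
inv(α') = inv(24.533°) + 2·(-0.103+0.322)·tan α/(73+19) = 0.03041336  ⇒  α' = 25.11481°
a' = a·cos α / cos α' = 214.4520·cos 24.533°/cos 25.11481° = 215.461705
action lengths: √(r_a1²−r_b1²) = 80.204380, √(r_a2²−r_b2²) = 30.365789
base pitch p_b = π·m·cos α = 13.323888
CR = (80.204380 + 30.365789 − 215.461705·sin 25.11481°)/13.323888 = 1.435091
contact ratio ≈ 1.4351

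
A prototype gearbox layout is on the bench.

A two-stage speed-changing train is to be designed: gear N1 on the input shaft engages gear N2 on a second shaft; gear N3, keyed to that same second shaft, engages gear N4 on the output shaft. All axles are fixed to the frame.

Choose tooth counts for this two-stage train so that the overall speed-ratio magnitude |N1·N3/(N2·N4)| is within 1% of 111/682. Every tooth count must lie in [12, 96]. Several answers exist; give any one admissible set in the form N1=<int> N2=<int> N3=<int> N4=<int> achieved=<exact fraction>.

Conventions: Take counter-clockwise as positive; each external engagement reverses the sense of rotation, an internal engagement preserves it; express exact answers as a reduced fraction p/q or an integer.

N1=12 N2=31 N3=37 N4=88 achieved=111/682

class = fixed-axis compound train [2-stage, 111/682 wanted]
target = 111/682 in lowest terms: an exact hit needs N1·N3 = k·111 and N2·N4 = k·682 for one integer k, every count in [12, 96]; additionally prefer no 1:1 stage (N1 ≠ N2, N3 ≠ N4)
k = 1…3: no 1:1-free in-range split of k·111 and k·682 into factor pairs; take k = 4
k = 4: N1·N3 = 444 = 12·37, N2·N4 = 2728 = 31·88
achieved = 12·37/(31·88) = 111/682; |achieved − target| = 0 ≤ 111/68200 ✓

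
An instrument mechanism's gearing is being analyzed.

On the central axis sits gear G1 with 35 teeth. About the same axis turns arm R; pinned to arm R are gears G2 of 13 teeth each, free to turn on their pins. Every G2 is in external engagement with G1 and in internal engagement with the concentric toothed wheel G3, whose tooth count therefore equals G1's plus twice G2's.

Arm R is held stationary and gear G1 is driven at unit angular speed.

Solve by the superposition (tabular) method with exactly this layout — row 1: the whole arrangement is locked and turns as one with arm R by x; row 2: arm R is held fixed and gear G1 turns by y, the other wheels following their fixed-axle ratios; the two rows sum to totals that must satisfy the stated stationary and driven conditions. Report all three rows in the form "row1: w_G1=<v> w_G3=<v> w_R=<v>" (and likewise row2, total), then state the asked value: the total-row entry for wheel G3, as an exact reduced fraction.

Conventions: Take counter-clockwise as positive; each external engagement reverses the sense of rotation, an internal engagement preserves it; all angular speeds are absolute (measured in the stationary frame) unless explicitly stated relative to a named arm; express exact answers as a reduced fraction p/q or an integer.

recognized (axles ride arm R): planetary set, 35/13/61 teeth
row 1 (train locked, turned with arm): all members turn x
row 2 — arm fixed, fixed-axis ratios: sun y, ring −(35/61)·y, arm 0
boundary: total ω_arm = x = 0 and total ω_sun = x + y = 1  ⇒  y = 1, x = 0
row 2 ring = −(35/61)·1 = -35/61
totals (row 1 + row 2): sun 0 + 1 = 1, ring 0 + (-35/61) = -35/61, arm 0 + 0 = 0
asked cell (total, ring) = -35/61

row1: w_G1=0 w_G3=0 w_R=0
row2: w_G1=1 w_G3=-35/61 w_R=0
total: w_G1=1 w_G3=-35/61 w_R=0
asked value: -35/61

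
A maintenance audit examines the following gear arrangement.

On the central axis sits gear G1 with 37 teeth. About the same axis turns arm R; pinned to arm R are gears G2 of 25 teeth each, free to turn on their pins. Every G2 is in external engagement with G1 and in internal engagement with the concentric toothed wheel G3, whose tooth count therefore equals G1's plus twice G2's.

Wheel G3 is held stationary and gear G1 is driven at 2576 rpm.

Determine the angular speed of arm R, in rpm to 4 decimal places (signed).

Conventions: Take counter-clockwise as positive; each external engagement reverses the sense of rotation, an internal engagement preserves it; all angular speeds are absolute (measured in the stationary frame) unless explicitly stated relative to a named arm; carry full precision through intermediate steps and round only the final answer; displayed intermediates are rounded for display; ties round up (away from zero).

topology: planetary set — G1 37T / G2 25T / G3 87T, arm = carrier (Willis)
normalise by the input: solve with ω_sun = 1, then scale by 2576 rpm
ring teeth: 37 + 2·25 = 87
37(ω_sun−ω_arm) = −87(ω_ring−ω_arm),  ω_ring = 0, ω_sun = 1
37(1−ω_arm) = −87(0−ω_arm)  ⇒  124·ω_arm = 37  ⇒  ω_arm = 37/124
scale: ω_arm = 37/124 × 2576 rpm = +768.6452 rpm

+768.6452 rpm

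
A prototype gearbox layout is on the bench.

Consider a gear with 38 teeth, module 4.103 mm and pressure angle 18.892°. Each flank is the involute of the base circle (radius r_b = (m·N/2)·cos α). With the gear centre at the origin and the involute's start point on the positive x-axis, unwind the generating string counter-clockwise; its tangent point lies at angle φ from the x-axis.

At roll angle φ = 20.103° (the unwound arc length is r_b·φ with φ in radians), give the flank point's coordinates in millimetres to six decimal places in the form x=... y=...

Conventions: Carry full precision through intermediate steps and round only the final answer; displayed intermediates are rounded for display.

x=78.158697 y=1.048924

topology: single-mesh involute geometry — m = 4.103, N = 38
pitch radius r_p = m·N/2 = 4.103·38/2 = 77.957000
base radius r_b = r_p·cos α = 77.957000·cos 18.892° = 73.757501
roll angle φ = 20.103° = 0.35086354 rad
x = r_b·(cos φ + φ·sin φ) = 78.158697
y = r_b·(sin φ − φ·cos φ) = 1.048924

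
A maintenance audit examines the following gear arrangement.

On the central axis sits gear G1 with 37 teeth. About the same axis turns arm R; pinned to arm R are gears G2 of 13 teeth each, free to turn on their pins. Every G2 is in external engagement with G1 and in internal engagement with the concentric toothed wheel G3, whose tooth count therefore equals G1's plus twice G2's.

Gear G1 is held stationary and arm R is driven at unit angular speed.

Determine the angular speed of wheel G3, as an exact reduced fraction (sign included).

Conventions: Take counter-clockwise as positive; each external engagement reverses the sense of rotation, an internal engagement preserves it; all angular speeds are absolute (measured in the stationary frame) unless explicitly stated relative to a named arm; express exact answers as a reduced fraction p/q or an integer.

recognized (axles ride arm R): planetary set, 37/13/63 teeth
ring teeth: 37 + 2·13 = 63
37(ω_sun−ω_arm) = −63(ω_ring−ω_arm),  ω_sun = 0, ω_arm = 1
ω_ring = 1 − (37/63)(0−1) = 100/63
exact speed ratio = 100/63

100/63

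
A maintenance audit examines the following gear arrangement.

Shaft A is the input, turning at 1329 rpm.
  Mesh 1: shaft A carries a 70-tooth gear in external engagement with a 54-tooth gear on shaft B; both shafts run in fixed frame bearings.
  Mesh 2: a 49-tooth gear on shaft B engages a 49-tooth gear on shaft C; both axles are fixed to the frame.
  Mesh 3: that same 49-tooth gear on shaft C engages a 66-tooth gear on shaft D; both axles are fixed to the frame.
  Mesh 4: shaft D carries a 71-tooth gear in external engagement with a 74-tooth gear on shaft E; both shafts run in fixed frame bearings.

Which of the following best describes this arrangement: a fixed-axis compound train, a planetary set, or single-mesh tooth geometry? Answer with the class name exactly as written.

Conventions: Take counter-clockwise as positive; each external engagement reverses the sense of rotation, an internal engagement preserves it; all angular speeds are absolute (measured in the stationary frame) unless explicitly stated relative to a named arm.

4-mesh fixed-axis compound train (all bearings frame-fixed)
classification: fixed-axis compound train

fixed-axis compound train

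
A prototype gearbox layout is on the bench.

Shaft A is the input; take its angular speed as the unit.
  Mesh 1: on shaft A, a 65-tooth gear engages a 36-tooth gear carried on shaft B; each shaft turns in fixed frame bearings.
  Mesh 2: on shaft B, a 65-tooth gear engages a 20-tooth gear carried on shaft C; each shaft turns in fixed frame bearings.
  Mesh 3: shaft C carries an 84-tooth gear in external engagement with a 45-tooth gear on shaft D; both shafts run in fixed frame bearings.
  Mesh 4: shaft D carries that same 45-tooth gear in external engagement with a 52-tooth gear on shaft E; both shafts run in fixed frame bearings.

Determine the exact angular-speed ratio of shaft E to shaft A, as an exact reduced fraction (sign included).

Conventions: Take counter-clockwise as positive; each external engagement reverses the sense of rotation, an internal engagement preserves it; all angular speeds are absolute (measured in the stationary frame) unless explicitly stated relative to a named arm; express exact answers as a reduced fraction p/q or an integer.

class = fixed-axis compound train [4 meshes; 4 ratios multiply, 4 sense flips]
mesh 1 [65T→36T]: running ratio 65/36, sense −
mesh 2 [65T→20T]: running ratio 845/144, sense +
mesh 3 [84T→45T]: running ratio 1183/108, sense −
mesh 4 [45T→52T]: running ratio 455/48, sense +
ω_out/ω_in = 455/48

455/48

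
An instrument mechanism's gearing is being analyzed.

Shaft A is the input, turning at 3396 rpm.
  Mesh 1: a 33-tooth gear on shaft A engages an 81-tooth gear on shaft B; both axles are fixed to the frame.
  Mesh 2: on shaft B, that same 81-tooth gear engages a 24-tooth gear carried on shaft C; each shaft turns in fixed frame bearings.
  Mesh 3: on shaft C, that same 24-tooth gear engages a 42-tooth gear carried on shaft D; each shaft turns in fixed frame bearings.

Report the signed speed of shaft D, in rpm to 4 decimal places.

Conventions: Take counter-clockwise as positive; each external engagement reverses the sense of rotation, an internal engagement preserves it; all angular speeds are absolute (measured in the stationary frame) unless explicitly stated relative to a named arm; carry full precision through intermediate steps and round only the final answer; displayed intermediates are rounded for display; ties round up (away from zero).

recognized (4 fixed axles, 3 meshes): fixed-axis compound train
mesh 1 [33T→81T]: ω = 3396.0000×33/81 = 1383.5556 rpm, sense flips to −
mesh 2 [81T→24T]: ω = 1383.5556×81/24 = 4669.5000 rpm, sense flips to +
mesh 3 [24T→42T]: ω = 4669.5000×24/42 = 2668.2857 rpm, sense flips to −
signed output speed = -2668.2857 rpm

-2668.2857 rpm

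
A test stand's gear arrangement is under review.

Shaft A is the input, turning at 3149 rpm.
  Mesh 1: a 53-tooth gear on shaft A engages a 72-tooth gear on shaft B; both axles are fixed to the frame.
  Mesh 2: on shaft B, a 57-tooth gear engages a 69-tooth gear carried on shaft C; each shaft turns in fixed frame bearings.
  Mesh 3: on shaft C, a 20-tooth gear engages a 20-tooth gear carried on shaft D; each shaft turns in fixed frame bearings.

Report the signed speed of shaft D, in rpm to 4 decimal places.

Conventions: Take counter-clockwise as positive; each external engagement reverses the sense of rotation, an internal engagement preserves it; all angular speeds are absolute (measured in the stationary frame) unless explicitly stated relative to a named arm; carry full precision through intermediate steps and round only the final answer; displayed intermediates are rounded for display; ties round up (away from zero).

-1914.8810 rpm

3-mesh fixed-axis compound train (all bearings frame-fixed)
mesh 1 [53T→72T]: ω = 3149.0000×53/72 = 2318.0139 rpm, sense flips to −
mesh 2 [57T→69T]: ω = 2318.0139×57/69 = 1914.8810 rpm, sense flips to +
mesh 3 [20T→20T]: ω = 1914.8810×20/20 = 1914.8810 rpm, sense flips to −
signed output speed = -1914.8810 rpm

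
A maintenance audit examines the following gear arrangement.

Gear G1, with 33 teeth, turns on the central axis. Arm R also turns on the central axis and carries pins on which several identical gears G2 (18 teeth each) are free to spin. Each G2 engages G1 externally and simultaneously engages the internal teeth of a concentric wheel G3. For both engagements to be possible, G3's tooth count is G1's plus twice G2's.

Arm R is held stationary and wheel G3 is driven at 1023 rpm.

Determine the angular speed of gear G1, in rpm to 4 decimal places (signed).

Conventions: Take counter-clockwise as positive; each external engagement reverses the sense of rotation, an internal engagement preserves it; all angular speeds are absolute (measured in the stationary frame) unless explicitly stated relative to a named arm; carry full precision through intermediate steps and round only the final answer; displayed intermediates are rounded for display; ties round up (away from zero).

-2139.0000 rpm

planetary set (33T centre, 18T on arm, 69T internal) — Willis relation
normalise by the input: solve with ω_ring = 1, then scale by 1023 rpm
ring teeth: 33 + 2·18 = 69
33(ω_sun−ω_arm) = −69(ω_ring−ω_arm),  ω_arm = 0, ω_ring = 1
ω_sun = 0 − (69/33)(1−0) = -23/11
scale: ω_sun = -23/11 × 1023 rpm = -2139.0000 rpm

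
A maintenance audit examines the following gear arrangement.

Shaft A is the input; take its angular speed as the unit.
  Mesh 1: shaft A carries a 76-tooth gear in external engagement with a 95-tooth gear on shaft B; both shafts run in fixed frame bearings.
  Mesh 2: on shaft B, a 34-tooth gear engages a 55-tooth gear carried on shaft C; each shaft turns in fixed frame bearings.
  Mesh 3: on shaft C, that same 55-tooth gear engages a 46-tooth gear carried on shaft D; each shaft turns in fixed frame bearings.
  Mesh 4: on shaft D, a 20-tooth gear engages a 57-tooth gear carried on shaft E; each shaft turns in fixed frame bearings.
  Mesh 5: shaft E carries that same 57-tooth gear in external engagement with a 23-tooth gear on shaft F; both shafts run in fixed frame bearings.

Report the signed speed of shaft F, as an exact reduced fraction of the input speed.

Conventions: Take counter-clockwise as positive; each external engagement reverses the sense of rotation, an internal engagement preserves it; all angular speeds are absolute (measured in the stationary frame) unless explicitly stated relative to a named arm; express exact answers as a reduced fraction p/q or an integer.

5-mesh fixed-axis compound train (all bearings frame-fixed)
mesh 1 [76T→95T]: |ω|/ω_in = 1×76/95 = 4/5, sense flips to −
mesh 2 [34T→55T]: |ω|/ω_in = (4/5)×34/55 = 136/275, sense flips to +
mesh 3 [55T→46T]: |ω|/ω_in = (136/275)×55/46 = 68/115, sense flips to −
mesh 4 [20T→57T]: |ω|/ω_in = (68/115)×20/57 = 272/1311, sense flips to +
mesh 5 [57T→23T]: |ω|/ω_in = (272/1311)×57/23 = 272/529, sense flips to −
signed output speed (× input speed) = -272/529

-272/529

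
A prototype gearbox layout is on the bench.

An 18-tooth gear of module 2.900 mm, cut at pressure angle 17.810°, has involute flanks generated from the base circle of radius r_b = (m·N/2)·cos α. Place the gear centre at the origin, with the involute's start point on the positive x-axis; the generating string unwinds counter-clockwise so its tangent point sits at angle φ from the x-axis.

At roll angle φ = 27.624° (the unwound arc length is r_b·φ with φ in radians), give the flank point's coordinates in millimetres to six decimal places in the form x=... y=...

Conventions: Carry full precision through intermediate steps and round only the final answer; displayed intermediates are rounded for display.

class = single-mesh tooth geometry [base-circle involute, m = 2.900, 18T]
pitch radius r_p = m·N/2 = 2.900·18/2 = 26.100000
base radius r_b = r_p·cos α = 26.100000·cos 17.810° = 24.849184
roll angle φ = 27.624° = 0.48212975 rad
x = r_b·(cos φ + φ·sin φ) = 27.571591
y = r_b·(sin φ − φ·cos φ) = 0.906888

x=27.571591 y=0.906888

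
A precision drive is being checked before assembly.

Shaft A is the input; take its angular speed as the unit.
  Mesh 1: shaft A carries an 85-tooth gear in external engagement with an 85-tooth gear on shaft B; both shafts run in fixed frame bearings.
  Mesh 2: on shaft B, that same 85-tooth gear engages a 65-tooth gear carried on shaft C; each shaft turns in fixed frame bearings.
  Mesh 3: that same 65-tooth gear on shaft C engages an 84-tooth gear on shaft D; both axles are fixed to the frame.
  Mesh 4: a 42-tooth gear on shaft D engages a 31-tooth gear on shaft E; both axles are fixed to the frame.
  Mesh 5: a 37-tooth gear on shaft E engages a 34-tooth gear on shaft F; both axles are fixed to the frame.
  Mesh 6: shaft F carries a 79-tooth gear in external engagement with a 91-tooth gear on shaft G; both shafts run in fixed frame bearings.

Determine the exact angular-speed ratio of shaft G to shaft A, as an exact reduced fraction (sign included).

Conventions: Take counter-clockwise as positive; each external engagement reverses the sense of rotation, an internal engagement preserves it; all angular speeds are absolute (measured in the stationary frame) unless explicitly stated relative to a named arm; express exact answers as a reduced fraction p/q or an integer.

14615/11284

class = fixed-axis compound train [6 meshes; 6 ratios multiply, 6 sense flips]
mesh 1 [85T→85T]: running ratio 1, sense −
mesh 2 [85T→65T]: running ratio 17/13, sense +
mesh 3 [65T→84T]: running ratio 85/84, sense −
mesh 4 [42T→31T]: running ratio 85/62, sense +
mesh 5 [37T→34T]: running ratio 185/124, sense −
mesh 6 [79T→91T]: running ratio 14615/11284, sense +
ω_out/ω_in = 14615/11284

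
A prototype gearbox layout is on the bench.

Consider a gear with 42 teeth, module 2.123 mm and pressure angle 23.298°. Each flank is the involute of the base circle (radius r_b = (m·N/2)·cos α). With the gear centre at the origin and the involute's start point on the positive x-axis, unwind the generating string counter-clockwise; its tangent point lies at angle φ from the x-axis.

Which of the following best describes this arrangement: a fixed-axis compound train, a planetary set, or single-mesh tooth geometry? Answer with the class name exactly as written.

single-mesh involute tooth geometry (42T wheel at module 2.123)
classification: single-mesh tooth geometry

single-mesh tooth geometry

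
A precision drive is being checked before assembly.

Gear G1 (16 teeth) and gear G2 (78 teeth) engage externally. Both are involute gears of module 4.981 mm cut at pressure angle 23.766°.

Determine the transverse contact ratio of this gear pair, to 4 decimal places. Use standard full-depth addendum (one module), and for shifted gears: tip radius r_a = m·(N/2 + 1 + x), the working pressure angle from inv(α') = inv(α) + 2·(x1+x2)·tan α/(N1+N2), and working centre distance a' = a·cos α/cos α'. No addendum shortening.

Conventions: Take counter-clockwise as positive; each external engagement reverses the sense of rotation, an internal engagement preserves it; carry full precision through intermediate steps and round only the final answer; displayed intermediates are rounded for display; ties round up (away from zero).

topology: single-mesh involute geometry — m = 4.981, 16T/78T pair
base radii: r_b1 = 36.468849, r_b2 = 177.785638
tip radii: r_a1 = 44.829000, r_a2 = 199.240000
no profile shift: α' = α, a' = a
action lengths: √(r_a1²−r_b1²) = 26.070334, √(r_a2²−r_b2²) = 89.938004
base pitch p_b = π·m·cos α = 14.321283
CR = (26.070334 + 89.938004 − 234.107000·sin 23.76600°)/14.321283 = 1.512622
contact ratio ≈ 1.5126

1.5126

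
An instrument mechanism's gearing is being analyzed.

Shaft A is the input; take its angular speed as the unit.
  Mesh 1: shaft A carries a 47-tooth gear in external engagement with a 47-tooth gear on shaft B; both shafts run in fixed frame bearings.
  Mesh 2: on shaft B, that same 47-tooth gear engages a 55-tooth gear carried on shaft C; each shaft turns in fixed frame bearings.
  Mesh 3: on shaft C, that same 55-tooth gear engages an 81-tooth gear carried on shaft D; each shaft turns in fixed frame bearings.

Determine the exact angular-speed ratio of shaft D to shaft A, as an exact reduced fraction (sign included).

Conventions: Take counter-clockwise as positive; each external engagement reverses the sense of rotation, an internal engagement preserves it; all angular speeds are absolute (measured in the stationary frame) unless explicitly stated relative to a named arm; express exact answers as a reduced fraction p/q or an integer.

class = fixed-axis compound train [3 meshes; 3 ratios multiply, 3 sense flips]
mesh 1 [47T→47T]: running ratio 1, sense −
mesh 2 [47T→55T]: running ratio 47/55, sense +
mesh 3 [55T→81T]: running ratio 47/81, sense −
ω_out/ω_in = -47/81

-47/81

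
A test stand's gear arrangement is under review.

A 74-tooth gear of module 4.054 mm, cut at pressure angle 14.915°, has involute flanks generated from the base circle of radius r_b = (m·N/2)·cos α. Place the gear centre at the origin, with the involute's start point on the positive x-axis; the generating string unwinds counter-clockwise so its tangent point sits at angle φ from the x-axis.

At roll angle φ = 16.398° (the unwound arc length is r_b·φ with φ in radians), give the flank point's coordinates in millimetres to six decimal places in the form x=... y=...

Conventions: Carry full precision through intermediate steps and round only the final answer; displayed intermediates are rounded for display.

topology: single-mesh involute geometry — m = 4.054, N = 74
pitch radius r_p = m·N/2 = 4.054·74/2 = 149.998000
base radius r_b = r_p·cos α = 149.998000·cos 14.915° = 144.944377
roll angle φ = 16.398° = 0.28619909 rad
x = r_b·(cos φ + φ·sin φ) = 150.759562
y = r_b·(sin φ − φ·cos φ) = 1.123371

x=150.759562 y=1.123371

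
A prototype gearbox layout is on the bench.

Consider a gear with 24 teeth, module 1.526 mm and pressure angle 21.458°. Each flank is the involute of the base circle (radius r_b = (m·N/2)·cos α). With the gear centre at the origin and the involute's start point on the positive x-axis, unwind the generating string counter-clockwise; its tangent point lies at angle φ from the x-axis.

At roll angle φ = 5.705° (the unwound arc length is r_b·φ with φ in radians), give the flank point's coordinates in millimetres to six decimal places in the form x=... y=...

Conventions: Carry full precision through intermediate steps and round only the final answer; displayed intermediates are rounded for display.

single-mesh involute tooth geometry (24T wheel at module 1.526)
pitch radius r_p = m·N/2 = 1.526·24/2 = 18.312000
base radius r_b = r_p·cos α = 18.312000·cos 21.458° = 17.042722
roll angle φ = 5.705° = 0.09957103 rad
x = r_b·(cos φ + φ·sin φ) = 17.126996
y = r_b·(sin φ − φ·cos φ) = 0.005603

x=17.126996 y=0.005603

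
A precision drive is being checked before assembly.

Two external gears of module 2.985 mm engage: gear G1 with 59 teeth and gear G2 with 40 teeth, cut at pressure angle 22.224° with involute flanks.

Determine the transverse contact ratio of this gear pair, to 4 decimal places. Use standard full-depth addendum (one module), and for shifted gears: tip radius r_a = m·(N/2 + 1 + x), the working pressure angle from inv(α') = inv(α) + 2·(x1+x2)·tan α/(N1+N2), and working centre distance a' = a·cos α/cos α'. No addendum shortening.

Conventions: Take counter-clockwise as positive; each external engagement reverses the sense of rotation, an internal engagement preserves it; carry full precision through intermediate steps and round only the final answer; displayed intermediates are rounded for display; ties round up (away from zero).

1.6406

single-mesh involute tooth geometry (59T engaging 40T at module 2.985)
base radii: r_b1 = 81.515905, r_b2 = 55.265020
tip radii: r_a1 = 91.042500, r_a2 = 62.685000
no profile shift: α' = α, a' = a
action lengths: √(r_a1²−r_b1²) = 40.544963, √(r_a2²−r_b2²) = 29.583555
base pitch p_b = π·m·cos α = 8.681009
CR = (40.544963 + 29.583555 − 147.757500·sin 22.22400°)/8.681009 = 1.640640
contact ratio ≈ 1.6406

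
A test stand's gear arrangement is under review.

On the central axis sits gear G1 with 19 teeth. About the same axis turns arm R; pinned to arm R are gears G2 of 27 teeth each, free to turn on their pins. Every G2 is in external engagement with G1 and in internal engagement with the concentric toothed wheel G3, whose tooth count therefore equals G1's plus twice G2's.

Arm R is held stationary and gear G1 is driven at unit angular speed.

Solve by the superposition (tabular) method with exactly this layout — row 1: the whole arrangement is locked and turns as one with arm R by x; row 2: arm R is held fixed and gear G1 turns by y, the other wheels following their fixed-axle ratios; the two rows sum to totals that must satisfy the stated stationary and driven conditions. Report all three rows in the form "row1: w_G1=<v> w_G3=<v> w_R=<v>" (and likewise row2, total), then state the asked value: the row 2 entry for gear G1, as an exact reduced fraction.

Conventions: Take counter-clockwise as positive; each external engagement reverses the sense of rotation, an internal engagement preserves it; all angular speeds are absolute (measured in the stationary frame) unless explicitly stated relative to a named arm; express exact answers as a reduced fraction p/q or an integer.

row1: w_G1=0 w_G3=0 w_R=0
row2: w_G1=1 w_G3=-19/73 w_R=0
total: w_G1=1 w_G3=-19/73 w_R=0
asked value: 1

planetary set (19T centre, 27T on arm, 73T internal) — Willis relation
superposition row 1 [locked train]: every member turns x
superposition row 2 [arm held]: sun y, ring −(19/73)·y, arm 0
boundary: total ω_arm = x = 0 and total ω_sun = x + y = 1  ⇒  y = 1, x = 0
row 2 ring = −(19/73)·1 = -19/73
totals (row 1 + row 2): sun 0 + 1 = 1, ring 0 + (-19/73) = -19/73, arm 0 + 0 = 0
asked cell (row2, sun) = 1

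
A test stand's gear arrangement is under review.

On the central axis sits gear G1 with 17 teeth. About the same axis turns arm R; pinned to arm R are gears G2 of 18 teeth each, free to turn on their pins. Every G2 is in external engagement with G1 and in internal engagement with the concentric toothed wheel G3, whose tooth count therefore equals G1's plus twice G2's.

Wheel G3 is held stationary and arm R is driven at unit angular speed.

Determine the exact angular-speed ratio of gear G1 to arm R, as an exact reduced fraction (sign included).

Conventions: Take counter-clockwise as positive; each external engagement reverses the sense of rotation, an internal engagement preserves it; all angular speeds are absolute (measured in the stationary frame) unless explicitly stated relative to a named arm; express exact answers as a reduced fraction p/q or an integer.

topology: planetary set — G1 17T / G2 18T / G3 53T, arm = carrier (Willis)
ring teeth: 17 + 2·18 = 53
17(ω_sun−ω_arm) = −53(ω_ring−ω_arm),  ω_ring = 0, ω_arm = 1
ω_sun = 1 − (53/17)(0−1) = 70/17
ω_out/ω_in = 70/17

70/17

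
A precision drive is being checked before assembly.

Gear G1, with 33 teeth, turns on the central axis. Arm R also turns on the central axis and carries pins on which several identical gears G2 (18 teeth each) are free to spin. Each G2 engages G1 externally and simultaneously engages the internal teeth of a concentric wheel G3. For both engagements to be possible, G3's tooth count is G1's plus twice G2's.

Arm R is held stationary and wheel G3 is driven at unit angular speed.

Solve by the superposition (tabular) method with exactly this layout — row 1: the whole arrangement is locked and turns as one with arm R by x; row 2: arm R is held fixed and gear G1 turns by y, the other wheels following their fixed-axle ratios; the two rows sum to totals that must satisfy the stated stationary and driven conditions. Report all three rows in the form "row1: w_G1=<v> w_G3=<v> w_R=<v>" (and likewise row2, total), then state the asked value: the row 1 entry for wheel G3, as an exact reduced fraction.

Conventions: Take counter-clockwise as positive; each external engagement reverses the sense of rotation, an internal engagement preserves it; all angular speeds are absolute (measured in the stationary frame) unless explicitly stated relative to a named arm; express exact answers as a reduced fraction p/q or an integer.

row1: w_G1=0 w_G3=0 w_R=0
row2: w_G1=-23/11 w_G3=1 w_R=0
total: w_G1=-23/11 w_G3=1 w_R=0
asked value: 0

planetary set (33T centre, 18T on arm, 69T internal) — Willis relation
row 1: whole set turns with the arm by x
row 2 (arm held, sun turns y): ω_ring = −(33/69)·y, ω_arm = 0
boundary: total ω_arm = x = 0 and total ω_ring = x − (33/69)·y = 1  ⇒  y = -23/11, x = 0
row 2 ring = −(33/69)·(-23/11) = 1
totals (row 1 + row 2): sun 0 + (-23/11) = -23/11, ring 0 + 1 = 1, arm 0 + 0 = 0
asked cell (row1, ring) = 0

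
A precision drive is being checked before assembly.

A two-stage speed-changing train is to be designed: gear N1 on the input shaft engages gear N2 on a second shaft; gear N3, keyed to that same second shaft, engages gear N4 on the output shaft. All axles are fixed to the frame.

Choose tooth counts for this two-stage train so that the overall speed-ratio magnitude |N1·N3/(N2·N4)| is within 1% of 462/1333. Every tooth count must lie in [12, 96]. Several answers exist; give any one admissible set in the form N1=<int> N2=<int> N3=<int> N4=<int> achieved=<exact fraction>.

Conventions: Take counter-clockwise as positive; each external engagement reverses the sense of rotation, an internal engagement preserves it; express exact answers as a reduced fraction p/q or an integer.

N1=14 N2=31 N3=33 N4=43 achieved=462/1333

design class (target 462/1333): fixed-axis compound train
target = 462/1333 in lowest terms: an exact hit needs N1·N3 = k·462 and N2·N4 = k·1333 for one integer k, every count in [12, 96]; additionally prefer no 1:1 stage (N1 ≠ N2, N3 ≠ N4)
k = 1: N1·N3 = 462 = 14·33, N2·N4 = 1333 = 31·43
achieved = 14·33/(31·43) = 462/1333; |achieved − target| = 0 ≤ 231/66650 ✓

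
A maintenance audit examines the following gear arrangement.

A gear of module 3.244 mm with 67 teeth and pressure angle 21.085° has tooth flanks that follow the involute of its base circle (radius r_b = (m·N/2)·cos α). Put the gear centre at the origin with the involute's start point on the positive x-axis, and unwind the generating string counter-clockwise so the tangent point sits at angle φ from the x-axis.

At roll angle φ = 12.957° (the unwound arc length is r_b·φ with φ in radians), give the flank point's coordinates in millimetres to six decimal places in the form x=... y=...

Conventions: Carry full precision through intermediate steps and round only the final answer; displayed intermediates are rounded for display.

class = single-mesh tooth geometry [base-circle involute, m = 3.244, 67T]
pitch radius r_p = m·N/2 = 3.244·67/2 = 108.674000
base radius r_b = r_p·cos α = 108.674000·cos 21.085° = 101.398031
roll angle φ = 12.957° = 0.22614231 rad
x = r_b·(cos φ + φ·sin φ) = 103.957742
y = r_b·(sin φ − φ·cos φ) = 0.388894

x=103.957742 y=0.388894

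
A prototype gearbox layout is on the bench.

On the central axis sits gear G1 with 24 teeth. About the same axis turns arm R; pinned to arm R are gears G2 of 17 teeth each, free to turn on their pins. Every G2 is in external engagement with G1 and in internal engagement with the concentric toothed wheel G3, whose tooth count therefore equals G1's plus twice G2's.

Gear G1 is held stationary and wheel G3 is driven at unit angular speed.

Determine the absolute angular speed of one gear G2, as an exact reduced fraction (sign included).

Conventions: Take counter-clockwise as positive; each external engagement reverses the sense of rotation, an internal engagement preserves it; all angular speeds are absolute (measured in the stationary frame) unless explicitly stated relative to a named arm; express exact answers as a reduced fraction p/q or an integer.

planetary set (24T centre, 17T on arm, 58T internal) — Willis relation
ring teeth: 24 + 2·17 = 58
24(ω_sun−ω_arm) = −58(ω_ring−ω_arm),  ω_sun = 0, ω_ring = 1
24(0−ω_arm) = −58(1−ω_arm)  ⇒  82·ω_arm = 58  ⇒  ω_arm = 29/41
sun–planet mesh: 24·(0−29/41) = −17·(ω_p−ω_arm)  ⇒  ω_p−ω_arm = 696/697
ω_p = 29/41 + 696/697 = 29/17
exact speed ratio = 29/17

29/17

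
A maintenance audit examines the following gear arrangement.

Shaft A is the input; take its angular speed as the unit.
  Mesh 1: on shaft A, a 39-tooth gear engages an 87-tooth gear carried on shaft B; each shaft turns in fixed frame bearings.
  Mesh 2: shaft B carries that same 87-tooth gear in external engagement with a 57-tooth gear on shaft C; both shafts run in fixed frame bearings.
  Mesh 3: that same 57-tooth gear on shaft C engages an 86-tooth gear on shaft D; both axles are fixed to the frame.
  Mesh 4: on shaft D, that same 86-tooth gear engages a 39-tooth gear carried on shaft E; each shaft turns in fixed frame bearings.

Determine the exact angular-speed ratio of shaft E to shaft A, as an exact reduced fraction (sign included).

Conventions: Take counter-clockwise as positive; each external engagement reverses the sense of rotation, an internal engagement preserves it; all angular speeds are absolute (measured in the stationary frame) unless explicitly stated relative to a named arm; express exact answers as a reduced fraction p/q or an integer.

1

class = fixed-axis compound train [4 meshes; 4 ratios multiply, 4 sense flips]
mesh 1 [39T→87T]: running ratio 13/29, sense −
mesh 2 [87T→57T]: running ratio 13/19, sense +
mesh 3 [57T→86T]: running ratio 39/86, sense −
mesh 4 [86T→39T]: running ratio 1, sense +
ω_out/ω_in = 1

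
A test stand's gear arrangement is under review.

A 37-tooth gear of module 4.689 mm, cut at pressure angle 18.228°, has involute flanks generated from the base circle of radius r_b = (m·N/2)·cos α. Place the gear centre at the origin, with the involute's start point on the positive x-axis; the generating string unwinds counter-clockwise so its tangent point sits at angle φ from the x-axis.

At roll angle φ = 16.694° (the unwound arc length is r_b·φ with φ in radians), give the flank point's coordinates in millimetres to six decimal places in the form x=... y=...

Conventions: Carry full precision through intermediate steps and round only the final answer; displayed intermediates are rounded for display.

x=85.816969 y=0.673587

single-mesh involute tooth geometry (37T wheel at module 4.689)
pitch radius r_p = m·N/2 = 4.689·37/2 = 86.746500
base radius r_b = r_p·cos α = 86.746500·cos 18.228° = 82.393500
roll angle φ = 16.694° = 0.29136527 rad
x = r_b·(cos φ + φ·sin φ) = 85.816969
y = r_b·(sin φ − φ·cos φ) = 0.673587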